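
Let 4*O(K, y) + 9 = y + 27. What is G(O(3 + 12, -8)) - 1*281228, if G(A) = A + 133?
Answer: -562185/2 ≈ -2.8109e+5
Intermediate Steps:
O(K, y) = 9/2 + y/4 (O(K, y) = -9/4 + (y + 27)/4 = -9/4 + (27 + y)/4 = -9/4 + (27/4 + y/4) = 9/2 + y/4)
G(A) = 133 + A
G(O(3 + 12, -8)) - 1*281228 = (133 + (9/2 + (¼)*(-8))) - 1*281228 = (133 + (9/2 - 2)) - 281228 = (133 + 5/2) - 281228 = 271/2 - 281228 = -562185/2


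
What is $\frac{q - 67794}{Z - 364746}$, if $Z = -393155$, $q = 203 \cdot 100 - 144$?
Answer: $\frac{47638}{757901} \approx 0.062855$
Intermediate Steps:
$q = 20156$ ($q = 20300 - 144 = 20156$)
$\frac{q - 67794}{Z - 364746} = \frac{20156 - 67794}{-393155 - 364746} = - \frac{47638}{-757901} = \left(-47638\right) \left(- \frac{1}{757901}\right) = \frac{47638}{757901}$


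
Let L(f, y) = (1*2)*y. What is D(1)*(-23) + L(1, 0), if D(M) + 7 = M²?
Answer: 138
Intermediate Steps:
D(M) = -7 + M²
L(f, y) = 2*y
D(1)*(-23) + L(1, 0) = (-7 + 1²)*(-23) + 2*0 = (-7 + 1)*(-23) + 0 = -6*(-23) + 0 = 138 + 0 = 138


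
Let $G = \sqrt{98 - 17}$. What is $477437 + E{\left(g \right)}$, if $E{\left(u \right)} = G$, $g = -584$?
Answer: $477446$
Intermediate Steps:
$G = 9$ ($G = \sqrt{81} = 9$)
$E{\left(u \right)} = 9$
$477437 + E{\left(g \right)} = 477437 + 9 = 477446$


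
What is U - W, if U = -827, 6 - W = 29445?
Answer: 28612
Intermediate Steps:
W = -29439 (W = 6 - 1*29445 = 6 - 29445 = -29439)
U - W = -827 - 1*(-29439) = -827 + 29439 = 28612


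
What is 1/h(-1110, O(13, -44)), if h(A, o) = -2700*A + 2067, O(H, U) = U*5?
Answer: 1/2999067 ≈ 3.3344e-7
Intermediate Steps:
O(H, U) = 5*U
h(A, o) = 2067 - 2700*A
1/h(-1110, O(13, -44)) = 1/(2067 - 2700*(-1110)) = 1/(2067 + 2997000) = 1/2999067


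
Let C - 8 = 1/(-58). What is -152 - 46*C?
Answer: -15057/29 ≈ -519.21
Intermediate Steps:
C = 463/58 (C = 8 + 1/(-58) = 8 - 1/58 = 463/58 ≈ 7.9828)
-152 - 46*C = -152 - 46*463/58 = -152 - 10649/29 = -15057/29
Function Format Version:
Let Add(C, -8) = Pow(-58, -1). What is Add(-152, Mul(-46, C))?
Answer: Rational(-15057, 29) ≈ -519.21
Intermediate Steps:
C = Rational(463, 58) (C = Add(8, Pow(-58, -1)) = Add(8, Rational(-1, 58)) = Rational(463, 58) ≈ 7.9828)
Add(-152, Mul(-46, C)) = Add(-152, Mul(-46, Rational(463, 58))) = Add(-152, Rational(-10649, 29)) = Rational(-15057, 29)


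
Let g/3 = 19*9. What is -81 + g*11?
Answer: 5562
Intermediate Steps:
g = 513 (g = 3*(19*9) = 3*171 = 513)
-81 + g*11 = -81 + 513*11 = -81 + 5643 = 5562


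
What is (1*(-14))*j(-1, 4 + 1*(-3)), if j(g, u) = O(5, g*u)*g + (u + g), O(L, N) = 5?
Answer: 70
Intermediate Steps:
j(g, u) = u + 6*g (j(g, u) = 5*g + (u + g) = 5*g + (g + u) = u + 6*g)
(1*(-14))*j(-1, 4 + 1*(-3)) = (1*(-14))*((4 + 1*(-3)) + 6*(-1)) = -14*((4 - 3) - 6) = -14*(1 - 6) = -14*(-5) = 70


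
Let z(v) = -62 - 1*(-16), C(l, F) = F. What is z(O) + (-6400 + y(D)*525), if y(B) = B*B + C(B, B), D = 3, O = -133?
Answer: -146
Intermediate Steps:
y(B) = B + B² (y(B) = B*B + B = B² + B = B + B²)
z(v) = -46 (z(v) = -62 + 16 = -46)
z(O) + (-6400 + y(D)*525) = -46 + (-6400 + (3*(1 + 3))*525) = -46 + (-6400 + (3*4)*525) = -46 + (-6400 + 12*525) = -46 + (-6400 + 6300) = -46 - 100 = -146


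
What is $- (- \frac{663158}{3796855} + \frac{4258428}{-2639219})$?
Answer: $\frac{17918852837542}{10020731856245} \approx 1.7882$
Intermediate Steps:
$- (- \frac{663158}{3796855} + \frac{4258428}{-2639219}) = - (\left(-663158\right) \frac{1}{3796855} + 4258428 \left(- \frac{1}{2639219}\right)) = - (- \frac{663158}{3796855} - \frac{4258428}{2639219}) = \left(-1\right) \left(- \frac{17918852837542}{10020731856245}\right) = \frac{17918852837542}{10020731856245}$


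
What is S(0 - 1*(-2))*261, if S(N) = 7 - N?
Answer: 1305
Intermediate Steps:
S(0 - 1*(-2))*261 = (7 - (0 - 1*(-2)))*261 = (7 - (0 + 2))*261 = (7 - 1*2)*261 = (7 - 2)*261 = 5*261 = 1305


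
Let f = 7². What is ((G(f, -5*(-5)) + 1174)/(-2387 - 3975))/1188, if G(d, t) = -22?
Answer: -16/104973 ≈ -0.00015242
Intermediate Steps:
f = 49
((G(f, -5*(-5)) + 1174)/(-2387 - 3975))/1188 = ((-22 + 1174)/(-2387 - 3975))/1188 = (1152/(-6362))*(1/1188) = (1152*(-1/6362))*(1/1188) = -576/3181*1/1188 = -16/104973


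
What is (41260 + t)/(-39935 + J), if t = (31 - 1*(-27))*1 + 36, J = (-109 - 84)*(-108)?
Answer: -41354/19091 ≈ -2.1662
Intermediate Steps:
J = 20844 (J = -193*(-108) = 20844)
t = 94 (t = (31 + 27)*1 + 36 = 58*1 + 36 = 58 + 36 = 94)
(41260 + t)/(-39935 + J) = (41260 + 94)/(-39935 + 20844) = 41354/(-19091) = 41354*(-1/19091) = -41354/19091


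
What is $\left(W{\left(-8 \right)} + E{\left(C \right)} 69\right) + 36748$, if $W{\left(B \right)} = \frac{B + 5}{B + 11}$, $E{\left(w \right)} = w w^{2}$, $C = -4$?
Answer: $32331$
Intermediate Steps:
$E{\left(w \right)} = w^{3}$
$W{\left(B \right)} = \frac{5 + B}{11 + B}$
$\left(W{\left(-8 \right)} + E{\left(C \right)} 69\right) + 36748 = \left(\frac{5 - 8}{11 - 8} + \left(-4\right)^{3} \cdot 69\right) + 36748 = \left(\frac{1}{3} \left(-3\right) - 4416\right) + 36748 = \left(-1 - 4416\right) + 36748 = -4417 + 36748 = 32331$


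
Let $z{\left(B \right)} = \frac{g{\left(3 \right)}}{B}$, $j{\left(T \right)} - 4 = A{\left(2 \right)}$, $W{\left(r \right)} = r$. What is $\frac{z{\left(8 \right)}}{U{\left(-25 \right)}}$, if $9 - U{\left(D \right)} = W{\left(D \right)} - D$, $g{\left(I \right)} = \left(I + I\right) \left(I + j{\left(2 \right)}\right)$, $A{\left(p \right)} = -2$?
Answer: $\frac{5}{12} \approx 0.41667$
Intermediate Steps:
$j{\left(T \right)} = 2$ ($j{\left(T \right)} = 4 - 2 = 2$)
$g{\left(I \right)} = 2 I \left(2 + I\right)$ ($g{\left(I \right)} = \left(I + I\right) \left(I + 2\right) = 2 I \left(2 + I\right)$)
$U{\left(D \right)} = 9$ ($U{\left(D \right)} = 9 - \left(D - D\right) = 9 - 0 = 9 + 0 = 9$)
$z{\left(B \right)} = \frac{30}{B}$ ($z{\left(B \right)} = \frac{2 \cdot 3 \left(2 + 3\right)}{B} = \frac{2 \cdot 3 \cdot 5}{B} = \frac{30}{B}$)
$\frac{z{\left(8 \right)}}{U{\left(-25 \right)}} = \frac{30 \cdot \frac{1}{8}}{9} = 30 \cdot \frac{1}{8} \cdot \frac{1}{9} = \frac{15}{4} \cdot \frac{1}{9} = \frac{5}{12}$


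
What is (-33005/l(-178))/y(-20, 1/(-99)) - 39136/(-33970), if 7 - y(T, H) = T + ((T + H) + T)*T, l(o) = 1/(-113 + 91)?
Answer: -29743097194/31710995 ≈ -937.94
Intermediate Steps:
l(o) = -1/22 (l(o) = 1/(-22) = -1/22)
y(T, H) = 7 - T - T*(H + 2*T) (y(T, H) = 7 - (T + ((T + H) + T)*T) = 7 - (T + ((H + T) + T)*T) = 7 - (T + (H + 2*T)*T) = 7 - (T + T*(H + 2*T)) = 7 + (-T - T*(H + 2*T)) = 7 - T - T*(H + 2*T))
(-33005/l(-178))/y(-20, 1/(-99)) - 39136/(-33970) = (-33005/(-1/22))/(7 - 1*(-20) - 2*(-20)² - 1*(-20)/(-99)) - 39136/(-33970) = (-33005*(-22))/(7 + 20 - 2*400 - 1*(-1/99)*(-20)) - 39136*(-1/33970) = 726110/(7 + 20 - 800 - 20/99) + 19568/16985 = 726110/(-76547/99) + 19568/16985 = 726110*(-99/76547) + 19568/16985 = -1753290/1867 + 19568/16985 = -29743097194/31710995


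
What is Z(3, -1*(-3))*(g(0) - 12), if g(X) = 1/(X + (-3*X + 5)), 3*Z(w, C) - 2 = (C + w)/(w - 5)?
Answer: 59/15 ≈ 3.9333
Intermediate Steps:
Z(w, C) = ⅔ + (C + w)/(3*(-5 + w)) (Z(w, C) = ⅔ + ((C + w)/(w - 5))/3 = ⅔ + ((C + w)/(-5 + w))/3 = ⅔ + (C + w)/(3*(-5 + w)))
g(X) = 1/(5 - 2*X) (g(X) = 1/(X + (5 - 3*X)) = 1/(5 - 2*X))
Z(3, -1*(-3))*(g(0) - 12) = ((-10 - 1*(-3) + 3*3)/(3*(-5 + 3)))*(-1/(-5 + 2*0) - 12) = ((⅓)*(-10 + 3 + 9)/(-2))*(-1/(-5 + 0) - 12) = ((⅓)*(-½)*2)*(-1/(-5) - 12) = -(-1*(-⅕) - 12)/3 = -(⅕ - 12)/3 = -⅓*(-59/5) = 59/15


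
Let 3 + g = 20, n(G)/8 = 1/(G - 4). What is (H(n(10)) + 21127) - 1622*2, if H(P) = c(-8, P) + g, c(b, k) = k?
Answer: 53704/3 ≈ 17901.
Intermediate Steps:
n(G) = 8/(-4 + G) (n(G) = 8/(G - 4) = 8/(-4 + G))
g = 17 (g = -3 + 20 = 17)
H(P) = 17 + P (H(P) = P + 17 = 17 + P)
(H(n(10)) + 21127) - 1622*2 = ((17 + 8/(-4 + 10)) + 21127) - 1622*2 = ((17 + 8/6) + 21127) - 3244 = ((17 + 8*(⅙)) + 21127) - 3244 = ((17 + 4/3) + 21127) - 3244 = (55/3 + 21127) - 3244 = 63436/3 - 3244 = 53704/3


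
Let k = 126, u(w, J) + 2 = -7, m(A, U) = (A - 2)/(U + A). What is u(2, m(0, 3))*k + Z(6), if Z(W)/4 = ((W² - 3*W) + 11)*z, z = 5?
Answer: -554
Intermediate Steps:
m(A, U) = (-2 + A)/(A + U)
u(w, J) = -9 (u(w, J) = -2 - 7 = -9)
Z(W) = 220 - 60*W + 20*W² (Z(W) = 4*(((W² - 3*W) + 11)*5) = 4*((11 + W² - 3*W)*5) = 4*(55 - 15*W + 5*W²) = 220 - 60*W + 20*W²)
u(2, m(0, 3))*k + Z(6) = -9*126 + (220 - 60*6 + 20*6²) = -1134 + (220 - 360 + 20*36) = -1134 + (220 - 360 + 720) = -1134 + 580 = -554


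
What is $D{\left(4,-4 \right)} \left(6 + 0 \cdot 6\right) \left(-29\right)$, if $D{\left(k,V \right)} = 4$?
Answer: $-696$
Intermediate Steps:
$D{\left(4,-4 \right)} \left(6 + 0 \cdot 6\right) \left(-29\right) = 4 \left(6 + 0 \cdot 6\right) \left(-29\right) = 4 \left(6 + 0\right) \left(-29\right) = 4 \cdot 6 \left(-29\right) = 24 \left(-29\right) = -696$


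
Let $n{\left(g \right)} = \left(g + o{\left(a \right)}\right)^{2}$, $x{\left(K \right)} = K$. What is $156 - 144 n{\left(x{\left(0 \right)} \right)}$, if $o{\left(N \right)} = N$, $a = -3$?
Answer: $-1140$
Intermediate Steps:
$n{\left(g \right)} = \left(-3 + g\right)^{2}$ ($n{\left(g \right)} = \left(g - 3\right)^{2} = \left(-3 + g\right)^{2}$)
$156 - 144 n{\left(x{\left(0 \right)} \right)} = 156 - 144 \left(-3 + 0\right)^{2} = 156 - 144 \left(-3\right)^{2} = 156 - 1296 = -1140$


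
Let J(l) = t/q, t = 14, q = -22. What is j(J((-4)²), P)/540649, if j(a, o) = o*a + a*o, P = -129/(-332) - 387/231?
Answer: 32895/10859475814 ≈ 3.0292e-6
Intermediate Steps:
P = -32895/25564 (P = -129*(-1/332) - 387*1/231 = 129/332 - 129/77 = -32895/25564 ≈ -1.2868)
J(l) = -7/11 (J(l) = 14/(-22) = 14*(-1/22) = -7/11)
j(a, o) = 2*a*o (j(a, o) = a*o + a*o = 2*a*o)
j(J((-4)²), P)/540649 = (2*(-7/11)*(-32895/25564))/540649 = (32895/20086)*(1/540649) = 32895/10859475814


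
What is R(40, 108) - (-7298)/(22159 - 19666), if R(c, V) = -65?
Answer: -154747/2493 ≈ -62.073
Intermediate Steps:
R(40, 108) - (-7298)/(22159 - 19666) = -65 - (-7298)/(22159 - 19666) = -65 - (-7298)/2493 = -65 - 1*(-7298/2493) = -65 + 7298/2493 = -154747/2493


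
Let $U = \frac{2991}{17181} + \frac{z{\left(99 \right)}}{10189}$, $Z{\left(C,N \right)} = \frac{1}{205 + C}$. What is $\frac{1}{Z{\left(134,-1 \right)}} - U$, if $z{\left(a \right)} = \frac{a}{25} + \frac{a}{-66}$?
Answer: $\frac{42981069773}{126853050} \approx 338.83$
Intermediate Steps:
$z{\left(a \right)} = \frac{41 a}{1650}$ ($z{\left(a \right)} = a \frac{1}{25} + a \left(- \frac{1}{66}\right) = \frac{a}{25} - \frac{a}{66} = \frac{41 a}{1650}$)
$U = \frac{22114177}{126853050}$ ($U = \frac{2991}{17181} + \frac{\frac{41}{1650} \cdot 99}{10189} = 2991 \cdot \frac{1}{17181} + \frac{123}{50} \cdot \frac{1}{10189} = \frac{997}{5727} + \frac{123}{509450} = \frac{22114177}{126853050} \approx 0.17433$)
$\frac{1}{Z{\left(134,-1 \right)}} - U = \frac{1}{\frac{1}{205 + 134}} - \frac{22114177}{126853050} = \frac{1}{\frac{1}{339}} - \frac{22114177}{126853050} = 339 - \frac{22114177}{126853050} = \frac{42981069773}{126853050}$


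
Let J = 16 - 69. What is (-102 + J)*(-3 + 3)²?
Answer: 0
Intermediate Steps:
J = -53
(-102 + J)*(-3 + 3)² = (-102 - 53)*(-3 + 3)² = -155*0² = -155*0 = 0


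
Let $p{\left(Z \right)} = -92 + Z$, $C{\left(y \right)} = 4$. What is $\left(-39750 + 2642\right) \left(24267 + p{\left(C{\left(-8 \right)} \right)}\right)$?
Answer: $-897234332$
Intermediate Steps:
$\left(-39750 + 2642\right) \left(24267 + p{\left(C{\left(-8 \right)} \right)}\right) = \left(-39750 + 2642\right) \left(24267 + \left(-92 + 4\right)\right) = - 37108 \left(24267 - 88\right) = \left(-37108\right) 24179 = -897234332$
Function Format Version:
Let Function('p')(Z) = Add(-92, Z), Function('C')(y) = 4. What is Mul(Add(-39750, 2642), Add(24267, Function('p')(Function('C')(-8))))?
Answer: -897234332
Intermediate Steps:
Mul(Add(-39750, 2642), Add(24267, Function('p')(Function('C')(-8)))) = Mul(Add(-39750, 2642), Add(24267, Add(-92, 4))) = Mul(-37108, Add(24267, -88)) = Mul(-37108, 24179) = -897234332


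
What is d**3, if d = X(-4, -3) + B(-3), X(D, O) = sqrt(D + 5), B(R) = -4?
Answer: -27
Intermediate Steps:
X(D, O) = sqrt(5 + D)
d = -3 (d = sqrt(5 - 4) - 4 = sqrt(1) - 4 = 1 - 4 = -3)
d**3 = (-3)**3 = -27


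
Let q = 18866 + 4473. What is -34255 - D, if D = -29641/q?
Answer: -799447804/23339 ≈ -34254.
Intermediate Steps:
q = 23339
D = -29641/23339 ≈ -1.2700
-34255 - D = -34255 - 1*(-29641/23339) = -34255 + 29641/23339 = -799447804/23339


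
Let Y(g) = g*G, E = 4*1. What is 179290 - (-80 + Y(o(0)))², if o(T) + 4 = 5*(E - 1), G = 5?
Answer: 178665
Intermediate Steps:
E = 4
o(T) = 11 (o(T) = -4 + 5*(4 - 1) = -4 + 5*3 = -4 + 15 = 11)
Y(g) = 5*g (Y(g) = g*5 = 5*g)
179290 - (-80 + Y(o(0)))² = 179290 - (-80 + 5*11)² = 179290 - (-80 + 55)² = 179290 - 1*(-25)² = 179290 - 1*625 = 179290 - 625 = 178665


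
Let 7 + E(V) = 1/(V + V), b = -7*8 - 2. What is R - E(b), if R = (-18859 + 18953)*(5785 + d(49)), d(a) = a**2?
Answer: 89260957/116 ≈ 7.6949e+5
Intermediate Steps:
b = -58 (b = -56 - 2 = -58)
E(V) = -7 + 1/(2*V) (E(V) = -7 + 1/(V + V) = -7 + 1/(2*V))
R = 769484 (R = (-18859 + 18953)*(5785 + 49**2) = 94*(5785 + 2401) = 94*8186 = 769484)
R - E(b) = 769484 - (-7 + (1/2)/(-58)) = 769484 - (-7 + (1/2)*(-1/58)) = 769484 - (-7 - 1/116) = 769484 - 1*(-813/116) = 769484 + 813/116 = 89260957/116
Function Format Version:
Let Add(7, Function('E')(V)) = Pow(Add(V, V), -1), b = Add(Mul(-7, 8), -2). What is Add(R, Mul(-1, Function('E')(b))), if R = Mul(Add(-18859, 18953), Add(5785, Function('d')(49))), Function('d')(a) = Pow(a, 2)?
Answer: Rational(89260957, 116) ≈ 7.6949e+5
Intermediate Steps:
b = -58 (b = Add(-56, -2) = -58)
Function('E')(V) = Add(-7, Mul(Rational(1, 2), Pow(V, -1))) (Function('E')(V) = Add(-7, Pow(Add(V, V), -1)) = Add(-7, Pow(Mul(2, V), -1)) = Add(-7, Mul(Rational(1, 2), Pow(V, -1))))
R = 769484 (R = Mul(Add(-18859, 18953), Add(5785, Pow(49, 2))) = Mul(94, Add(5785, 2401)) = Mul(94, 8186) = 769484)
Add(R, Mul(-1, Function('E')(b))) = Add(769484, Mul(-1, Add(-7, Mul(Rational(1, 2), Pow(-58, -1))))) = Add(769484, Mul(-1, Add(-7, Mul(Rational(1, 2), Rational(-1, 58))))) = Add(769484, Mul(-1, Add(-7, Rational(-1, 116)))) = Add(769484, Mul(-1, Rational(-813, 116))) = Add(769484, Rational(813, 116)) = Rational(89260957, 116)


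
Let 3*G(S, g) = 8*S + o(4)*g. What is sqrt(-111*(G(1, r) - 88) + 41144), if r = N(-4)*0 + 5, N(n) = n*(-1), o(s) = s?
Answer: 2*sqrt(12469) ≈ 223.33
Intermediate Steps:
N(n) = -n
r = 5 (r = -1*(-4)*0 + 5 = 4*0 + 5 = 0 + 5 = 5)
G(S, g) = 4*g/3 + 8*S/3 (G(S, g) = (8*S + 4*g)/3 = (4*g + 8*S)/3 = 4*g/3 + 8*S/3)
sqrt(-111*(G(1, r) - 88) + 41144) = sqrt(-111*(((4/3)*5 + (8/3)*1) - 88) + 41144) = sqrt(-111*((20/3 + 8/3) - 88) + 41144) = sqrt(-111*(28/3 - 88) + 41144) = sqrt(-111*(-236/3) + 41144) = sqrt(8732 + 41144) = sqrt(49876) = 2*sqrt(12469)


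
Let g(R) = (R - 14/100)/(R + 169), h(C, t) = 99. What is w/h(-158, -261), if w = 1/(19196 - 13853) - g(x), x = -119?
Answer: 31830751/1322392500 ≈ 0.024071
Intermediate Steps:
g(R) = (-7/50 + R)/(169 + R) (g(R) = (R - 14*1/100)/(169 + R) = (R - 7/50)/(169 + R) = (-7/50 + R)/(169 + R))
w = 31830751/13357500 (w = 1/(19196 - 13853) - (-7/50 - 119)/(169 - 119) = 1/5343 - (-5957)/(50*50) = 1/5343 - 1*(-5957/2500) = 1/5343 + 5957/2500 = 31830751/13357500 ≈ 2.3830)
w/h(-158, -261) = (31830751/13357500)/99 = (31830751/13357500)*(1/99) = 31830751/1322392500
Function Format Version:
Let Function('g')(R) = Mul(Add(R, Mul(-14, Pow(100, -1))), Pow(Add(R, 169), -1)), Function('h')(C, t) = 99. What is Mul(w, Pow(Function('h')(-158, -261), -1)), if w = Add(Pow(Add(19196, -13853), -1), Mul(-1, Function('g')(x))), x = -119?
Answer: Rational(31830751, 1322392500) ≈ 0.024071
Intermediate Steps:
Function('g')(R) = Mul(Pow(Add(169, R), -1), Add(Rational(-7, 50), R)) (Function('g')(R) = Mul(Add(R, Mul(-14, Rational(1, 100))), Pow(Add(169, R), -1)) = Mul(Add(R, Rational(-7, 50)), Pow(Add(169, R), -1)) = Mul(Add(Rational(-7, 50), R), Pow(Add(169, R), -1)) = Mul(Pow(Add(169, R), -1), Add(Rational(-7, 50), R)))
w = Rational(31830751, 13357500) (w = Add(Pow(Add(19196, -13853), -1), Mul(-1, Mul(Pow(Add(169, -119), -1), Add(Rational(-7, 50), -119)))) = Add(Pow(5343, -1), Mul(-1, Mul(Pow(50, -1), Rational(-5957, 50)))) = Add(Rational(1, 5343), Mul(-1, Mul(Rational(1, 50), Rational(-5957, 50)))) = Add(Rational(1, 5343), Mul(-1, Rational(-5957, 2500))) = Add(Rational(1, 5343), Rational(5957, 2500)) = Rational(31830751, 13357500) ≈ 2.3830)
Mul(w, Pow(Function('h')(-158, -261), -1)) = Mul(Rational(31830751, 13357500), Pow(99, -1)) = Mul(Rational(31830751, 13357500), Rational(1, 99)) = Rational(31830751, 1322392500)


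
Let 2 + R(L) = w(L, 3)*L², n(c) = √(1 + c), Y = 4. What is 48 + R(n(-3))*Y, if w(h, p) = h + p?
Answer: 16 - 8*I*√2 ≈ 16.0 - 11.314*I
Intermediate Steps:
R(L) = -2 + L²*(3 + L) (R(L) = -2 + (L + 3)*L² = -2 + (3 + L)*L² = -2 + L²*(3 + L))
48 + R(n(-3))*Y = 48 + (-2 + (√(1 - 3))²*(3 + √(1 - 3)))*4 = 48 + (-2 + (√(-2))²*(3 + √(-2)))*4 = 48 + (-2 + (I*√2)²*(3 + I*√2))*4 = 48 + (-2 - 2*(3 + I*√2))*4 = 48 + (-2 + (-6 - 2*I*√2))*4 = 48 + (-8 - 2*I*√2)*4 = 48 + (-32 - 8*I*√2) = 16 - 8*I*√2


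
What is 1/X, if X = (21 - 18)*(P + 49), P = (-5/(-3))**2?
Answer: 3/466 ≈ 0.0064378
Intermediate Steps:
P = 25/9 (P = (-5*(-1/3))**2 = (5/3)**2 = 25/9 ≈ 2.7778)
X = 466/3 (X = (21 - 18)*(25/9 + 49) = 3*(466/9) = 466/3 ≈ 155.33)
1/X = 1/(466/3) = 3/466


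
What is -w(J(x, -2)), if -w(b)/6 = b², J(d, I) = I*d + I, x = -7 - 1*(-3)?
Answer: 216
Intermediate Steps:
x = -4 (x = -7 + 3 = -4)
J(d, I) = I + I*d
w(b) = -6*b²
-w(J(x, -2)) = -(-6)*(-2*(1 - 4))² = -(-6)*(-2*(-3))² = -(-6)*6² = -(-6)*36 = -1*(-216) = 216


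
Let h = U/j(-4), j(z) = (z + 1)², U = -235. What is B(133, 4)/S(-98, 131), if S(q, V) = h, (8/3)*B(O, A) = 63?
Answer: -1701/1880 ≈ -0.90479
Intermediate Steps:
B(O, A) = 189/8 (B(O, A) = (3/8)*63 = 189/8)
j(z) = (1 + z)²
h = -235/9 (h = -235/(1 - 4)² = -235/((-3)²) = -235/9 ≈ -26.111)
S(q, V) = -235/9
B(133, 4)/S(-98, 131) = 189/(8*(-235/9)) = (189/8)*(-9/235) = -1701/1880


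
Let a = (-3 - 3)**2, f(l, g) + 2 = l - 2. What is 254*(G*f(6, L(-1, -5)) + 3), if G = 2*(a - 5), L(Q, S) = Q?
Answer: 32258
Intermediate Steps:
f(l, g) = -4 + l (f(l, g) = -2 + (l - 2) = -2 + (-2 + l) = -4 + l)
a = 36 (a = (-6)**2 = 36)
G = 62 (G = 2*(36 - 5) = 2*31 = 62)
254*(G*f(6, L(-1, -5)) + 3) = 254*(62*(-4 + 6) + 3) = 254*(62*2 + 3) = 254*(124 + 3) = 254*127 = 32258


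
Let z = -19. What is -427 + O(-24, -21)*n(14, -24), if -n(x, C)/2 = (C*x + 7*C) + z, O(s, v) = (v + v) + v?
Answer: -66325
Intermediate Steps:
O(s, v) = 3*v (O(s, v) = 2*v + v = 3*v)
n(x, C) = 38 - 14*C - 2*C*x (n(x, C) = -2*((C*x + 7*C) - 19) = -2*((7*C + C*x) - 19) = -2*(-19 + 7*C + C*x) = 38 - 14*C - 2*C*x)
-427 + O(-24, -21)*n(14, -24) = -427 + (3*(-21))*(38 - 14*(-24) - 2*(-24)*14) = -427 - 63*(38 + 336 + 672) = -427 - 63*1046 = -427 - 65898 = -66325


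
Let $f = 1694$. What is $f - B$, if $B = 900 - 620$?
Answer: $1414$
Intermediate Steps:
$B = 280$
$f - B = 1694 - 280 = 1414$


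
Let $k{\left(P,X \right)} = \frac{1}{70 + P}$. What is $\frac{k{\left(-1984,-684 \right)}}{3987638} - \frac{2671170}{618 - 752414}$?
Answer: $\frac{175752373435109}{49465189914492} \approx 3.5531$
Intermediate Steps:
$\frac{k{\left(-1984,-684 \right)}}{3987638} - \frac{2671170}{618 - 752414} = \frac{1}{\left(70 - 1984\right) 3987638} - \frac{2671170}{618 - 752414} = \frac{1}{-1914} \cdot \frac{1}{3987638} - \frac{2671170}{618 - 752414} = \left(- \frac{1}{1914}\right) \frac{1}{3987638} - \frac{2671170}{-751796} = - \frac{1}{7632339132} - - \frac{1335585}{375898} = - \frac{1}{7632339132} + \frac{1335585}{375898} = \frac{175752373435109}{49465189914492}$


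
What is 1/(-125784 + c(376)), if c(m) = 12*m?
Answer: -1/121272 ≈ -8.2459e-6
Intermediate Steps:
1/(-125784 + c(376)) = 1/(-125784 + 12*376) = 1/(-125784 + 4512) = 1/(-121272) = -1/121272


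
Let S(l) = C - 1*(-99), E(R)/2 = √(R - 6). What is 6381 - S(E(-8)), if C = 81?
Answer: 6201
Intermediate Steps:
E(R) = 2*√(-6 + R) (E(R) = 2*√(R - 6) = 2*√(-6 + R))
S(l) = 180 (S(l) = 81 - 1*(-99) = 81 + 99 = 180)
6381 - S(E(-8)) = 6381 - 1*180 = 6381 - 180 = 6201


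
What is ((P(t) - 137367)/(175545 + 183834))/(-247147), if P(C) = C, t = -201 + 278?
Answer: 137290/88819441713 ≈ 1.5457e-6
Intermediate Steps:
t = 77
((P(t) - 137367)/(175545 + 183834))/(-247147) = ((77 - 137367)/(175545 + 183834))/(-247147) = -137290/359379*(-1/247147) = 137290/88819441713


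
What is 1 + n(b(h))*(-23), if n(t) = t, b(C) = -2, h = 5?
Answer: 47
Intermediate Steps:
1 + n(b(h))*(-23) = 1 - 2*(-23) = 1 + 46 = 47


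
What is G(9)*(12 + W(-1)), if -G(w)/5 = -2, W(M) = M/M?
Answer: 130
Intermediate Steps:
W(M) = 1
G(w) = 10 (G(w) = -5*(-2) = 10)
G(9)*(12 + W(-1)) = 10*(12 + 1) = 10*13 = 130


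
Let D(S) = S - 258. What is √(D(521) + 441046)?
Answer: √441309 ≈ 664.31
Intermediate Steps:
D(S) = -258 + S
√(D(521) + 441046) = √((-258 + 521) + 441046) = √(263 + 441046) = √441309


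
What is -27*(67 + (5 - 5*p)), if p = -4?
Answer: -2484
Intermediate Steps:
-27*(67 + (5 - 5*p)) = -27*(67 + (5 - 5*(-4))) = -27*(67 + (5 + 20)) = -27*(67 + 25) = -27*92 = -2484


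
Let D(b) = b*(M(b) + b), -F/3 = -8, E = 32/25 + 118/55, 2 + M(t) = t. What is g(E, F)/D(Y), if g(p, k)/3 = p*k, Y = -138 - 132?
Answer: 628/372625 ≈ 0.0016853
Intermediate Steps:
M(t) = -2 + t
E = 942/275 (E = 32*(1/25) + 118*(1/55) = 32/25 + 118/55 = 942/275 ≈ 3.4255)
F = 24 (F = -3*(-8) = 24)
Y = -270
D(b) = b*(-2 + 2*b) (D(b) = b*((-2 + b) + b) = b*(-2 + 2*b))
g(p, k) = 3*k*p (g(p, k) = 3*(p*k) = 3*(k*p) = 3*k*p)
g(E, F)/D(Y) = (3*24*(942/275))/((2*(-270)*(-1 - 270))) = 67824/(275*((2*(-270)*(-271)))) = (67824/275)/146340 = (67824/275)*(1/146340) = 628/372625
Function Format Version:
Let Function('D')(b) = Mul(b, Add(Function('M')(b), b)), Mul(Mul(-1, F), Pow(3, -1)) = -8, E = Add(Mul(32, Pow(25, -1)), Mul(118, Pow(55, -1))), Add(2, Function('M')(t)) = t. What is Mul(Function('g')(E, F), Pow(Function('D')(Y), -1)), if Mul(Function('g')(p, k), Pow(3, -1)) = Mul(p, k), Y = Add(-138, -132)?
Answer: Rational(628, 372625) ≈ 0.0016853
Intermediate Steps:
Function('M')(t) = Add(-2, t)
E = Rational(942, 275) (E = Add(Mul(32, Rational(1, 25)), Mul(118, Rational(1, 55))) = Add(Rational(32, 25), Rational(118, 55)) = Rational(942, 275) ≈ 3.4255)
F = 24 (F = Mul(-3, -8) = 24)
Y = -270
Function('D')(b) = Mul(b, Add(-2, Mul(2, b))) (Function('D')(b) = Mul(b, Add(Add(-2, b), b)) = Mul(b, Add(-2, Mul(2, b))))
Function('g')(p, k) = Mul(3, k, p) (Function('g')(p, k) = Mul(3, Mul(p, k)) = Mul(3, Mul(k, p)) = Mul(3, k, p))
Mul(Function('g')(E, F), Pow(Function('D')(Y), -1)) = Mul(Mul(3, 24, Rational(942, 275)), Pow(Mul(2, -270, Add(-1, -270)), -1)) = Mul(Rational(67824, 275), Pow(Mul(2, -270, -271), -1)) = Mul(Rational(67824, 275), Pow(146340, -1)) = Mul(Rational(67824, 275), Rational(1, 146340)) = Rational(628, 372625)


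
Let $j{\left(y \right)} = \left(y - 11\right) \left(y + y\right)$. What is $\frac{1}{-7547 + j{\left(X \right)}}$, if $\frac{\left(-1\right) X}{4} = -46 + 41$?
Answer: $- \frac{1}{7187} \approx -0.00013914$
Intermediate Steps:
$X = 20$ ($X = - 4 \left(-46 + 41\right) = \left(-4\right) \left(-5\right) = 20$)
$j{\left(y \right)} = 2 y \left(-11 + y\right)$ ($j{\left(y \right)} = \left(-11 + y\right) 2 y = 2 y \left(-11 + y\right)$)
$\frac{1}{-7547 + j{\left(X \right)}} = \frac{1}{-7547 + 2 \cdot 20 \left(-11 + 20\right)} = \frac{1}{-7547 + 2 \cdot 20 \cdot 9} = \frac{1}{-7547 + 360} = \frac{1}{-7187} = - \frac{1}{7187}$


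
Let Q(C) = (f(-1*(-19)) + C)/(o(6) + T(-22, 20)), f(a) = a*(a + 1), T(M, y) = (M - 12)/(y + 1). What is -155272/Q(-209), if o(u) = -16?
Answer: 57450640/3591 ≈ 15999.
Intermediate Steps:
T(M, y) = (-12 + M)/(1 + y)
f(a) = a*(1 + a)
Q(C) = -798/37 - 21*C/370 (Q(C) = ((-1*(-19))*(1 - 1*(-19)) + C)/(-16 + (-12 - 22)/(1 + 20)) = (19*(1 + 19) + C)/(-16 - 34/21) = (19*20 + C)/(-16 + (1/21)*(-34)) = (380 + C)/(-16 - 34/21) = (380 + C)/(-370/21) = (380 + C)*(-21/370) = -798/37 - 21*C/370)
-155272/Q(-209) = -155272/(-798/37 - 21/370*(-209)) = -155272/(-798/37 + 4389/370) = -155272/(-3591/370) = -155272*(-370/3591) = 57450640/3591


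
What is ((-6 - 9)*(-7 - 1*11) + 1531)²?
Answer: 3243601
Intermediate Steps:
((-6 - 9)*(-7 - 1*11) + 1531)² = (-15*(-7 - 11) + 1531)² = (-15*(-18) + 1531)² = (270 + 1531)² = 1801² = 3243601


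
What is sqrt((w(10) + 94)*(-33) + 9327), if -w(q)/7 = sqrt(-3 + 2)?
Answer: sqrt(6225 + 231*I) ≈ 78.912 + 1.464*I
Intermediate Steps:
w(q) = -7*I (w(q) = -7*sqrt(-3 + 2) = -7*I)
sqrt((w(10) + 94)*(-33) + 9327) = sqrt((-7*I + 94)*(-33) + 9327) = sqrt((94 - 7*I)*(-33) + 9327) = sqrt((-3102 + 231*I) + 9327) = sqrt(6225 + 231*I)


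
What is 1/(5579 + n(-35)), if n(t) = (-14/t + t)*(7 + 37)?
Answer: 5/20283 ≈ 0.00024651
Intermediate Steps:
n(t) = -616/t + 44*t (n(t) = (t - 14/t)*44 = -616/t + 44*t)
1/(5579 + n(-35)) = 1/(5579 + (-616/(-35) + 44*(-35))) = 1/(5579 + (-616*(-1/35) - 1540)) = 1/(5579 + (88/5 - 1540)) = 1/(5579 - 7612/5) = 1/(20283/5) = 5/20283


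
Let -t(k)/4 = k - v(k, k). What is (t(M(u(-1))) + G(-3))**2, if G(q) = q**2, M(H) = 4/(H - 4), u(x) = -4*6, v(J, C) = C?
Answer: 81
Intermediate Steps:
u(x) = -24
M(H) = 4/(-4 + H)
t(k) = 0 (t(k) = -4*(k - k) = -4*0 = 0)
(t(M(u(-1))) + G(-3))**2 = (0 + (-3)**2)**2 = (0 + 9)**2 = 9**2 = 81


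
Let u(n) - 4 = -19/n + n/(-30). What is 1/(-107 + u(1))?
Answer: -30/3661 ≈ -0.0081945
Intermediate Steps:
u(n) = 4 - 19/n - n/30 (u(n) = 4 + (-19/n + n/(-30)) = 4 + (-19/n + n*(-1/30)) = 4 + (-19/n - n/30) = 4 - 19/n - n/30)
1/(-107 + u(1)) = 1/(-107 + (4 - 19/1 - 1/30*1)) = 1/(-107 + (4 - 19*1 - 1/30)) = 1/(-107 + (4 - 19 - 1/30)) = 1/(-107 - 451/30) = 1/(-3661/30) = -30/3661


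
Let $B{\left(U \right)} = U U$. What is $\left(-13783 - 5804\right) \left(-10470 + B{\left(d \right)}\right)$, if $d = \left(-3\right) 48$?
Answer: $-201080142$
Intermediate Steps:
$d = -144$
$B{\left(U \right)} = U^{2}$
$\left(-13783 - 5804\right) \left(-10470 + B{\left(d \right)}\right) = \left(-13783 - 5804\right) \left(-10470 + \left(-144\right)^{2}\right) = - 19587 \left(-10470 + 20736\right) = \left(-19587\right) 10266 = -201080142$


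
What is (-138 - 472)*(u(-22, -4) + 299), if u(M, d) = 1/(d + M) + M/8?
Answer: -4697915/26 ≈ -1.8069e+5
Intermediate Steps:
u(M, d) = 1/(M + d) + M/8 (u(M, d) = 1/(M + d) + M*(⅛) = 1/(M + d) + M/8)
(-138 - 472)*(u(-22, -4) + 299) = (-138 - 472)*((8 + (-22)² - 22*(-4))/(8*(-22 - 4)) + 299) = -610*((⅛)*(8 + 484 + 88)/(-26) + 299) = -610*((⅛)*(-1/26)*580 + 299) = -610*(-145/52 + 299) = -610*15403/52 = -4697915/26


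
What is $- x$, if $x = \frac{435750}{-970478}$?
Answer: $\frac{217875}{485239} \approx 0.44901$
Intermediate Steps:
$x = - \frac{217875}{485239}$ ($x = 435750 \left(- \frac{1}{970478}\right) = - \frac{217875}{485239} \approx -0.44901$)
$- x = \left(-1\right) \left(- \frac{217875}{485239}\right) = \frac{217875}{485239}$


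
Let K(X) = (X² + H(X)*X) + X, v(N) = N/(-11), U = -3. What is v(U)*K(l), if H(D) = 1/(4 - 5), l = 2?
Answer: 12/11 ≈ 1.0909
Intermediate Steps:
v(N) = -N/11 (v(N) = N*(-1/11) = -N/11)
H(D) = -1 (H(D) = 1/(-1) = -1)
K(X) = X² (K(X) = (X² - X) + X = X²)
v(U)*K(l) = -1/11*(-3)*2² = (3/11)*4 = 12/11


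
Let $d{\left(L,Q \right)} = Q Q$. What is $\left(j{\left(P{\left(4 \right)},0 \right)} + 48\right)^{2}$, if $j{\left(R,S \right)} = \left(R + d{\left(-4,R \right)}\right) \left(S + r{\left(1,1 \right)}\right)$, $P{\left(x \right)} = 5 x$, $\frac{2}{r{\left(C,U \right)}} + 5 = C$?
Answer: $26244$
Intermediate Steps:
$r{\left(C,U \right)} = \frac{2}{-5 + C}$
$d{\left(L,Q \right)} = Q^{2}$
$j{\left(R,S \right)} = \left(- \frac{1}{2} + S\right) \left(R + R^{2}\right)$ ($j{\left(R,S \right)} = \left(R + R^{2}\right) \left(S + \frac{2}{-5 + 1}\right) = \left(R + R^{2}\right) \left(S + \frac{2}{-4}\right) = \left(R + R^{2}\right) \left(S + 2 \left(- \frac{1}{4}\right)\right) = \left(R + R^{2}\right) \left(S - \frac{1}{2}\right) = \left(R + R^{2}\right) \left(- \frac{1}{2} + S\right) = \left(- \frac{1}{2} + S\right) \left(R + R^{2}\right)$)
$\left(j{\left(P{\left(4 \right)},0 \right)} + 48\right)^{2} = \left(\frac{5 \cdot 4 \left(-1 - 5 \cdot 4 + 2 \cdot 0 + 2 \cdot 5 \cdot 4 \cdot 0\right)}{2} + 48\right)^{2} = \left(\frac{1}{2} \cdot 20 \left(-1 - 20 + 0 + 2 \cdot 20 \cdot 0\right) + 48\right)^{2} = \left(\frac{1}{2} \cdot 20 \left(-1 - 20 + 0 + 0\right) + 48\right)^{2} = \left(\frac{1}{2} \cdot 20 \left(-21\right) + 48\right)^{2} = \left(-210 + 48\right)^{2} = \left(-162\right)^{2} = 26244$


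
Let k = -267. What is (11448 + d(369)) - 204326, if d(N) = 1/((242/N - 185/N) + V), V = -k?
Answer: -6337970957/32860 ≈ -1.9288e+5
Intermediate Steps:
V = 267 (V = -1*(-267) = 267)
d(N) = 1/(267 + 57/N) (d(N) = 1/((242/N - 185/N) + 267) = 1/(57/N + 267) = 1/(267 + 57/N))
(11448 + d(369)) - 204326 = (11448 + (1/3)*369/(19 + 89*369)) - 204326 = (11448 + (1/3)*369/(19 + 32841)) - 204326 = (11448 + (1/3)*369/32860) - 204326 = (11448 + (1/3)*369*(1/32860)) - 204326 = (11448 + 123/32860) - 204326 = 376181403/32860 - 204326 = -6337970957/32860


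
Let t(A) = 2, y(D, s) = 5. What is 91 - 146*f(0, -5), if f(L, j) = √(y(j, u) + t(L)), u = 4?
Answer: 91 - 146*√7 ≈ -295.28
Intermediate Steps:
f(L, j) = √7 (f(L, j) = √(5 + 2) = √7)
91 - 146*f(0, -5) = 91 - 146*√7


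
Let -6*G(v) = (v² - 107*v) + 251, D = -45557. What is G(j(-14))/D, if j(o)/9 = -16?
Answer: 36395/273342 ≈ 0.13315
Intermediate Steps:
j(o) = -144 (j(o) = 9*(-16) = -144)
G(v) = -251/6 - v²/6 + 107*v/6 (G(v) = -((v² - 107*v) + 251)/6 = -(251 + v² - 107*v)/6 = -251/6 - v²/6 + 107*v/6)
G(j(-14))/D = (-251/6 - ⅙*(-144)² + (107/6)*(-144))/(-45557) = (-251/6 - ⅙*20736 - 2568)*(-1/45557) = (-251/6 - 3456 - 2568)*(-1/45557) = -36395/6*(-1/45557) = 36395/273342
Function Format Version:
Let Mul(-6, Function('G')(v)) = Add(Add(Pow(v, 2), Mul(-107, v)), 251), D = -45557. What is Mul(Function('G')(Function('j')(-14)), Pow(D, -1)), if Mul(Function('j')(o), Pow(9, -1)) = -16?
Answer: Rational(36395, 273342) ≈ 0.13315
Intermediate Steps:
Function('j')(o) = -144 (Function('j')(o) = Mul(9, -16) = -144)
Function('G')(v) = Add(Rational(-251, 6), Mul(Rational(-1, 6), Pow(v, 2)), Mul(Rational(107, 6), v)) (Function('G')(v) = Mul(Rational(-1, 6), Add(Add(Pow(v, 2), Mul(-107, v)), 251)) = Mul(Rational(-1, 6), Add(251, Pow(v, 2), Mul(-107, v))) = Add(Rational(-251, 6), Mul(Rational(-1, 6), Pow(v, 2)), Mul(Rational(107, 6), v)))
Mul(Function('G')(Function('j')(-14)), Pow(D, -1)) = Mul(Add(Rational(-251, 6), Mul(Rational(-1, 6), Pow(-144, 2)), Mul(Rational(107, 6), -144)), Pow(-45557, -1)) = Mul(Add(Rational(-251, 6), Mul(Rational(-1, 6), 20736), -2568), Rational(-1, 45557)) = Mul(Add(Rational(-251, 6), -3456, -2568), Rational(-1, 45557)) = Mul(Rational(-36395, 6), Rational(-1, 45557)) = Rational(36395, 273342)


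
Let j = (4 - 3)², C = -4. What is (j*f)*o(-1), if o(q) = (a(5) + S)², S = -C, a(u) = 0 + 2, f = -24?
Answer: -864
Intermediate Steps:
j = 1 (j = 1² = 1)
a(u) = 2
S = 4 (S = -1*(-4) = 4)
o(q) = 36 (o(q) = (2 + 4)² = 6² = 36)
(j*f)*o(-1) = (1*(-24))*36 = -24*36 = -864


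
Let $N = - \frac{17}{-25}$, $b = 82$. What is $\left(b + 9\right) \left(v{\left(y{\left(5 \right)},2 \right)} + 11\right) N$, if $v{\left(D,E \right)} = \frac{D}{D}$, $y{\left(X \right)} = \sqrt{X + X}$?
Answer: $\frac{18564}{25} \approx 742.56$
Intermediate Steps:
$y{\left(X \right)} = \sqrt{2} \sqrt{X}$ ($y{\left(X \right)} = \sqrt{2 X} = \sqrt{2} \sqrt{X}$)
$v{\left(D,E \right)} = 1$
$N = \frac{17}{25}$ ($N = \left(-17\right) \left(- \frac{1}{25}\right) = \frac{17}{25} \approx 0.68$)
$\left(b + 9\right) \left(v{\left(y{\left(5 \right)},2 \right)} + 11\right) N = \left(82 + 9\right) \left(1 + 11\right) \frac{17}{25} = 91 \cdot 12 \cdot \frac{17}{25} = 1092 \cdot \frac{17}{25} = \frac{18564}{25}$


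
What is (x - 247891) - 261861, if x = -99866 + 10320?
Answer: -599298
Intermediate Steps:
x = -89546
(x - 247891) - 261861 = (-89546 - 247891) - 261861 = -337437 - 261861 = -599298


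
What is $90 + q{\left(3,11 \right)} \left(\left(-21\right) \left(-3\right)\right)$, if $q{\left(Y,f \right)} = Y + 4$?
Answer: $531$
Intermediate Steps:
$q{\left(Y,f \right)} = 4 + Y$
$90 + q{\left(3,11 \right)} \left(\left(-21\right) \left(-3\right)\right) = 90 + \left(4 + 3\right) \left(\left(-21\right) \left(-3\right)\right) = 90 + 7 \cdot 63 = 90 + 441 = 531$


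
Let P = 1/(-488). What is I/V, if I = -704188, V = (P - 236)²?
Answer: -167698147072/13263898561 ≈ -12.643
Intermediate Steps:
P = -1/488 ≈ -0.0020492
V = 13263898561/238144 (V = (-1/488 - 236)² = (-115169/488)² = 13263898561/238144 ≈ 55697.)
I/V = -704188/13263898561/238144 = -704188*238144/13263898561 = -167698147072/13263898561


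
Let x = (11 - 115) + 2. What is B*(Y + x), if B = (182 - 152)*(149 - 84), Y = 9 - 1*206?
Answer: -583050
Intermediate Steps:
x = -102 (x = -104 + 2 = -102)
Y = -197 (Y = 9 - 206 = -197)
B = 1950 (B = 30*65 = 1950)
B*(Y + x) = 1950*(-197 - 102) = 1950*(-299) = -583050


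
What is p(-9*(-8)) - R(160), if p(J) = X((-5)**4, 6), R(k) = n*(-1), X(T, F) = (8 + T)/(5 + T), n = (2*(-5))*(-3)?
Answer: 6511/210 ≈ 31.005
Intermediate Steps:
n = 30 (n = -10*(-3) = 30)
X(T, F) = (8 + T)/(5 + T)
R(k) = -30 (R(k) = 30*(-1) = -30)
p(J) = 211/210 (p(J) = (8 + (-5)**4)/(5 + (-5)**4) = (8 + 625)/(5 + 625) = 633/630 = (1/630)*633 = 211/210)
p(-9*(-8)) - R(160) = 211/210 - 1*(-30) = 211/210 + 30 = 6511/210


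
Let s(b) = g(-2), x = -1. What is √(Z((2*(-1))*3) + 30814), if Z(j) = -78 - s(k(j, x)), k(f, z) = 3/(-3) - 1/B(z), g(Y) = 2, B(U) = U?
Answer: 11*√254 ≈ 175.31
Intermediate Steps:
k(f, z) = -1 - 1/z (k(f, z) = 3/(-3) - 1/z = 3*(-⅓) - 1/z = -1 - 1/z)
s(b) = 2
Z(j) = -80 (Z(j) = -78 - 1*2 = -78 - 2 = -80)
√(Z((2*(-1))*3) + 30814) = √(-80 + 30814) = √30734 = 11*√254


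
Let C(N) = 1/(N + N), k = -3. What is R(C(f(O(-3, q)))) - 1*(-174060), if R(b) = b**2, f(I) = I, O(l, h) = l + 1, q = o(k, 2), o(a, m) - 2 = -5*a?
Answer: 2784961/16 ≈ 1.7406e+5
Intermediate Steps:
o(a, m) = 2 - 5*a
q = 17 (q = 2 - 5*(-3) = 2 + 15 = 17)
O(l, h) = 1 + l
C(N) = 1/(2*N)
R(C(f(O(-3, q)))) - 1*(-174060) = (1/(2*(1 - 3)))**2 - 1*(-174060) = ((1/2)/(-2))**2 + 174060 = ((1/2)*(-1/2))**2 + 174060 = (-1/4)**2 + 174060 = 1/16 + 174060 = 2784961/16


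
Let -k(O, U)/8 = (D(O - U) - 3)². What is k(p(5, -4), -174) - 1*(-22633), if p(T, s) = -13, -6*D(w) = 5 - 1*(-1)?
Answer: 22505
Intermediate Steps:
D(w) = -1 (D(w) = -(5 - 1*(-1))/6 = -(5 + 1)/6 = -⅙*6 = -1)
k(O, U) = -128 (k(O, U) = -8*(-1 - 3)² = -8*(-4)² = -8*16 = -128)
k(p(5, -4), -174) - 1*(-22633) = -128 - 1*(-22633) = -128 + 22633 = 22505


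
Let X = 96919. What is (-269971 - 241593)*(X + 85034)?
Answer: -93080604492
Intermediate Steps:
(-269971 - 241593)*(X + 85034) = (-269971 - 241593)*(96919 + 85034) = -511564*181953 = -93080604492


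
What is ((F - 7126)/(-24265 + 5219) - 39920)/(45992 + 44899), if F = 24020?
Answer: -380166607/865554993 ≈ -0.43922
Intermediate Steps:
((F - 7126)/(-24265 + 5219) - 39920)/(45992 + 44899) = ((24020 - 7126)/(-24265 + 5219) - 39920)/(45992 + 44899) = (16894/(-19046) - 39920)/90891 = (16894*(-1/19046) - 39920)*(1/90891) = (-8447/9523 - 39920)*(1/90891) = -380166607/9523*1/90891 = -380166607/865554993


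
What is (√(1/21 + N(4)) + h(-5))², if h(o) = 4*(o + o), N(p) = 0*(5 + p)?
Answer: (840 - √21)²/441 ≈ 1582.6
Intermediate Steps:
N(p) = 0
h(o) = 8*o (h(o) = 4*(2*o) = 8*o)
(√(1/21 + N(4)) + h(-5))² = (√(1/21 + 0) + 8*(-5))² = (√(1/21 + 0) - 40)² = (√(1/21) - 40)² = (√21/21 - 40)² = (-40 + √21/21)²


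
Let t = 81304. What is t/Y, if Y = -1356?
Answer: -20326/339 ≈ -59.959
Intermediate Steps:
t/Y = 81304/(-1356) = 81304*(-1/1356) = -20326/339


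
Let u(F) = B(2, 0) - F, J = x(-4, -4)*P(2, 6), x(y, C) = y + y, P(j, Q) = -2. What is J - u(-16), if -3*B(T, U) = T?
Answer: ⅔ ≈ 0.66667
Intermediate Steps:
B(T, U) = -T/3
x(y, C) = 2*y
J = 16 (J = (2*(-4))*(-2) = -8*(-2) = 16)
u(F) = -⅔ - F (u(F) = -⅓*2 - F = -⅔ - F)
J - u(-16) = 16 - (-⅔ - 1*(-16)) = 16 - (-⅔ + 16) = 16 - 1*46/3 = 16 - 46/3 = ⅔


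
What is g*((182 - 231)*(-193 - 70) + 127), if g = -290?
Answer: -3774060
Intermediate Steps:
g*((182 - 231)*(-193 - 70) + 127) = -290*((182 - 231)*(-193 - 70) + 127) = -290*(-49*(-263) + 127) = -290*(12887 + 127) = -290*13014 = -3774060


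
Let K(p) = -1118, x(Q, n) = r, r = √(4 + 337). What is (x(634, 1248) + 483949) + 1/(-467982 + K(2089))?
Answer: 227020475899/469100 + √341 ≈ 4.8397e+5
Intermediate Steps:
r = √341 ≈ 18.466
x(Q, n) = √341
(x(634, 1248) + 483949) + 1/(-467982 + K(2089)) = (√341 + 483949) + 1/(-467982 - 1118) = (483949 + √341) + 1/(-469100) = (483949 + √341) - 1/469100 = 227020475899/469100 + √341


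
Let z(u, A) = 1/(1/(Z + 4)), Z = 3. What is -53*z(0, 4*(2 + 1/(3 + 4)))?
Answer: -371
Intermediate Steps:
z(u, A) = 7 (z(u, A) = 1/(1/(3 + 4)) = 1/(1/7) = 7)
-53*z(0, 4*(2 + 1/(3 + 4))) = -53*7 = -371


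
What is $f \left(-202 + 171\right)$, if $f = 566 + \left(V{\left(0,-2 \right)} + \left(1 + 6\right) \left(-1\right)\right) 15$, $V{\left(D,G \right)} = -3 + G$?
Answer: $-11966$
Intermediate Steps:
$f = 386$ ($f = 566 + \left(\left(-3 - 2\right) + \left(1 + 6\right) \left(-1\right)\right) 15 = 566 + \left(-5 + 7 \left(-1\right)\right) 15 = 566 + \left(-5 - 7\right) 15 = 566 - 180 = 386$)
$f \left(-202 + 171\right) = 386 \left(-202 + 171\right) = 386 \left(-31\right) = -11966$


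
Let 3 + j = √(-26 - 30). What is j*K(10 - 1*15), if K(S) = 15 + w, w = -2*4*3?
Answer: 27 - 18*I*√14 ≈ 27.0 - 67.35*I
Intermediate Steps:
w = -24 (w = -8*3 = -24)
j = -3 + 2*I*√14 (j = -3 + √(-26 - 30) = -3 + √(-56) = -3 + 2*I*√14 ≈ -3.0 + 7.4833*I)
K(S) = -9 (K(S) = 15 - 24 = -9)
j*K(10 - 1*15) = (-3 + 2*I*√14)*(-9) = 27 - 18*I*√14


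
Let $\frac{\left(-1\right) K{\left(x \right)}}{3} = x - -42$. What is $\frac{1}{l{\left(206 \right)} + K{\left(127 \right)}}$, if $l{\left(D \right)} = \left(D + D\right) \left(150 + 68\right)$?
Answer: $\frac{1}{89309} \approx 1.1197 \cdot 10^{-5}$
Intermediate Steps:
$K{\left(x \right)} = -126 - 3 x$ ($K{\left(x \right)} = - 3 \left(x - -42\right) = - 3 \left(x + 42\right) = - 3 \left(42 + x\right) = -126 - 3 x$)
$l{\left(D \right)} = 436 D$ ($l{\left(D \right)} = 2 D 218 = 436 D$)
$\frac{1}{l{\left(206 \right)} + K{\left(127 \right)}} = \frac{1}{436 \cdot 206 - 507} = \frac{1}{89816 - 507} = \frac{1}{89309}$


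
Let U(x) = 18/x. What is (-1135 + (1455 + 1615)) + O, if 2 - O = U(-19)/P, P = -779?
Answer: 28669519/14801 ≈ 1937.0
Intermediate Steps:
O = 29584/14801 (O = 2 - 18/(-19)/(-779) = 2 - 18*(-1/19)*(-1)/779 = 2 - (-18)*(-1)/(19*779) = 2 - 1*18/14801 = 2 - 18/14801 = 29584/14801 ≈ 1.9988)
(-1135 + (1455 + 1615)) + O = (-1135 + (1455 + 1615)) + 29584/14801 = (-1135 + 3070) + 29584/14801 = 1935 + 29584/14801 = 28669519/14801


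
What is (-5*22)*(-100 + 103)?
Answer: -330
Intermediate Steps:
(-5*22)*(-100 + 103) = -110*3 = -330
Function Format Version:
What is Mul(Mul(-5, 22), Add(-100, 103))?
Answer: -330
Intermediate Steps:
Mul(Mul(-5, 22), Add(-100, 103)) = Mul(-110, 3) = -330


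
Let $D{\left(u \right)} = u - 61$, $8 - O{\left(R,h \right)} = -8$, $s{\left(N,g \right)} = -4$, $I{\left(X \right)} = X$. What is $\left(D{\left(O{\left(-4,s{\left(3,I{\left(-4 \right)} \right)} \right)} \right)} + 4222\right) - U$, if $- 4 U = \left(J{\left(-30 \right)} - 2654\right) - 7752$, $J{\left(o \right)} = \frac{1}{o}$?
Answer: $\frac{189059}{120} \approx 1575.5$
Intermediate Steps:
$O{\left(R,h \right)} = 16$ ($O{\left(R,h \right)} = 8 - -8 = 8 + 8 = 16$)
$U = \frac{312181}{120}$ ($U = - \frac{\left(\frac{1}{-30} - 2654\right) - 7752}{4} = - \frac{\left(- \frac{1}{30} - 2654\right) - 7752}{4} = - \frac{- \frac{79621}{30} - 7752}{4} = \left(- \frac{1}{4}\right) \left(- \frac{312181}{30}\right) = \frac{312181}{120} \approx 2601.5$)
$D{\left(u \right)} = -61 + u$ ($D{\left(u \right)} = u - 61 = -61 + u$)
$\left(D{\left(O{\left(-4,s{\left(3,I{\left(-4 \right)} \right)} \right)} \right)} + 4222\right) - U = \left(\left(-61 + 16\right) + 4222\right) - \frac{312181}{120} = \left(-45 + 4222\right) - \frac{312181}{120} = 4177 - \frac{312181}{120} = \frac{189059}{120}$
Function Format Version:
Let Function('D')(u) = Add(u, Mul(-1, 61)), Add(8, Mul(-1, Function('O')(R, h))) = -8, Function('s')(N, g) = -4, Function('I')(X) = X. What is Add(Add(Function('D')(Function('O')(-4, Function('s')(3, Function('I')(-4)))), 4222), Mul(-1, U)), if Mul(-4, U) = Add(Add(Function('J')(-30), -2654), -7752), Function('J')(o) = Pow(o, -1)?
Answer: Rational(189059, 120) ≈ 1575.5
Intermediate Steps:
Function('O')(R, h) = 16 (Function('O')(R, h) = Add(8, Mul(-1, -8)) = Add(8, 8) = 16)
U = Rational(312181, 120) (U = Mul(Rational(-1, 4), Add(Add(Pow(-30, -1), -2654), -7752)) = Mul(Rational(-1, 4), Add(Add(Rational(-1, 30), -2654), -7752)) = Mul(Rational(-1, 4), Add(Rational(-79621, 30), -7752)) = Mul(Rational(-1, 4), Rational(-312181, 30)) = Rational(312181, 120) ≈ 2601.5)
Function('D')(u) = Add(-61, u) (Function('D')(u) = Add(u, -61) = Add(-61, u))
Add(Add(Function('D')(Function('O')(-4, Function('s')(3, Function('I')(-4)))), 4222), Mul(-1, U)) = Add(Add(Add(-61, 16), 4222), Mul(-1, Rational(312181, 120))) = Add(Add(-45, 4222), Rational(-312181, 120)) = Add(4177, Rational(-312181, 120)) = Rational(189059, 120)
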